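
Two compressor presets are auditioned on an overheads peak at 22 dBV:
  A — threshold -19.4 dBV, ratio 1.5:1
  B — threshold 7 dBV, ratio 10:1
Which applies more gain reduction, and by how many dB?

A: GR = 41.4 − 41.4/1.5 = 13.8 dB.
B: GR = 15 − 15/10 = 13.5 dB.
A applies 0.3 dB more gain reduction.

A, by 0.3 dB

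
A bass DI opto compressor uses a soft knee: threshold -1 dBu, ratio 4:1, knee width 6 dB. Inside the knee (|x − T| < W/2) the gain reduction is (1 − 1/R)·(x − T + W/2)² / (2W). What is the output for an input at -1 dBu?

-1.5625 dBu

x − T + W/2 = -1 − (-1) + 3 = 3.
GR = (1 − 1/4) × 3² / 12 = 0.75 × 9 / 12 = 0.5625 dB.
Output = -1 − 0.5625 = -1.5625 dBu.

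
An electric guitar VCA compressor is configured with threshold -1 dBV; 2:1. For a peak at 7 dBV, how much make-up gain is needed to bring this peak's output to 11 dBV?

The peak compresses to -1 + 8/2 = 3 dBV.
To reach 11 dBV requires 11 − 3 = 8 dB of make-up.

8 dB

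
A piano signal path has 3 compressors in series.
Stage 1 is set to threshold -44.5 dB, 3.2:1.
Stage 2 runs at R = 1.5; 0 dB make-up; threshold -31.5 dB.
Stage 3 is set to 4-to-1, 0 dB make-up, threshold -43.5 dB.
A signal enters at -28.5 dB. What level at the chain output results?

Stage 1: 16 dB above -44.5 dB, reduced 3.2:1 to 5 dB above → -39.5 dB.
Stage 2: -39.5 dB ≤ -31.5 dB, so stage 2 doesn't engage; output -39.5 dB.
Stage 3: -39.5 dB is 4 dB over -43.5 dB; at 4:1 that becomes 1 dB over, giving -42.5 dB.

-42.5 dB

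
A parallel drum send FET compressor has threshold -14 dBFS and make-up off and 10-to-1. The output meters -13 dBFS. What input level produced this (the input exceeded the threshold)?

Post-compression overshoot = -13 − (-14) = 1 dB.
Input overshoot = R × output overshoot = 10 dB → input = -14 + 10 = -4 dBFS.

-4 dBFS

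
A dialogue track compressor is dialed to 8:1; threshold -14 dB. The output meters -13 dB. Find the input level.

The compressed level sits -13 − (-14) = 1 dB over threshold.
Input overshoot = R × output overshoot = 8 dB → input = -14 + 8 = -6 dB.

-6 dB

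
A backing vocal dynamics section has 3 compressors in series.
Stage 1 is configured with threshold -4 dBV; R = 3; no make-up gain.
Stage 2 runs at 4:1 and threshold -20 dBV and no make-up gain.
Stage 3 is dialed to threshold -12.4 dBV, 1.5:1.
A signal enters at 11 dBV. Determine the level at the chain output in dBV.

-14.75 dBV

Stage 1: 11 dBV is 15 dB over -4 dBV; at 3:1 that becomes 5 dB over, giving 1 dBV.
Stage 2: 1 dBV is 21 dB over -20 dBV; at 4:1 that becomes 5.25 dB over, giving -14.75 dBV.
Stage 3: -14.75 dBV ≤ -12.4 dBV, so stage 3 doesn't engage; output -14.75 dBV.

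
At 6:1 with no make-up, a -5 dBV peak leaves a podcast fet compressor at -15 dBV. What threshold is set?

Gain reduction = -5 − (-15) = 10 dB; output overshoot = GR / (R − 1) = 10 / 5 = 2 dB.
Threshold = output − output overshoot = -15 − 2 = -17 dBV.

-17 dBV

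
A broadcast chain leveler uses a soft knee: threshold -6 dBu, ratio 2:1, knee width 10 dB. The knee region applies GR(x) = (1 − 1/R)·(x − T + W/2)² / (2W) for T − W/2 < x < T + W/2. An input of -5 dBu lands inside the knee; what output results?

-5.9 dBu

x − T + W/2 = -5 − (-6) + 5 = 6.
GR = (1 − 1/2) × 6² / 20 = 0.5 × 36 / 20 = 0.9 dB.
Output = -5 − 0.9 = -5.9 dBu.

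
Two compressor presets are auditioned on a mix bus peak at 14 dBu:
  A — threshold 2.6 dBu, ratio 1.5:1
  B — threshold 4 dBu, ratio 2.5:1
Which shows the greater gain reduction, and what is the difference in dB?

A: GR = 11.4 − 11.4/1.5 = 3.8 dB.
B: GR = 10 − 10/2.5 = 6 dB.
B reduces 2.2 dB more.

B, by 2.2 dB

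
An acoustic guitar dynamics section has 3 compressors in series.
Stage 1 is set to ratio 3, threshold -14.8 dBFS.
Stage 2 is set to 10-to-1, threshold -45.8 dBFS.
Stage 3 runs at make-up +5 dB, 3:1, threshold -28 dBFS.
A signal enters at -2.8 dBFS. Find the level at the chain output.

Stage 1: 12 dB above -14.8 dBFS, reduced 3:1 to 4 dB above → -10.8 dBFS.
Stage 2: overshoot 35 dB → 35/10 = 3.5 dB → -42.3 dBFS.
Stage 3: -42.3 dBFS is at or below the -28 dBFS threshold — no compression; make-up brings it to -37.3 dBFS.

-37.3 dBFS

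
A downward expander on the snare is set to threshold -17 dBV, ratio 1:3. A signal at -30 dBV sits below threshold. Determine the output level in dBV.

-56 dBV

Undershoot = (-17) − (-30) = 13 dB.
At 1:3, that expands to 39 dB under threshold.
Output = -17 − 39 = -56 dBV.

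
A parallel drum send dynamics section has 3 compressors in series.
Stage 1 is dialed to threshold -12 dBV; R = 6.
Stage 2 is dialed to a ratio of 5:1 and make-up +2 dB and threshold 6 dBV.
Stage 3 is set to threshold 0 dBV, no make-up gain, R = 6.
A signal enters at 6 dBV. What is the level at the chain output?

-7 dBV

Stage 1: 6 dBV is 18 dB over -12 dBV; at 6:1 that becomes 3 dB over, giving -9 dBV.
Stage 2: -9 dBV ≤ 6 dBV, so stage 2 doesn't engage; make-up brings it to -7 dBV.
Stage 3: -7 dBV is at or below the 0 dBV threshold — no compression; output -7 dBV.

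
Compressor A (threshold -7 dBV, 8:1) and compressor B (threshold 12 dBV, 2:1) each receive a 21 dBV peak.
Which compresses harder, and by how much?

A: overshoot 28 dB → output overshoot 3.5 dB → GR 24.5 dB.
B: overshoot 9 dB → output overshoot 4.5 dB → GR 4.5 dB.
A applies 20 dB more gain reduction.

A, by 20 dB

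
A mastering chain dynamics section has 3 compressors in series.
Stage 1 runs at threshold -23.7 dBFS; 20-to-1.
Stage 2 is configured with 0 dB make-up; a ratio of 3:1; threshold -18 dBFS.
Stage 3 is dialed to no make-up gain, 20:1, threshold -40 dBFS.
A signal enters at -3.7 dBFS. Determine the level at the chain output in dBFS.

-39.135 dBFS

Stage 1: -3.7 dBFS is 20 dB over -23.7 dBFS; at 20:1 that becomes 1 dB over, giving -22.7 dBFS.
Stage 2: below threshold (-22.7 ≤ -18); passes unchanged; output -22.7 dBFS.
Stage 3: 17.3 dB above -40 dBFS, reduced 20:1 to 0.865 dB above → -39.135 dBFS.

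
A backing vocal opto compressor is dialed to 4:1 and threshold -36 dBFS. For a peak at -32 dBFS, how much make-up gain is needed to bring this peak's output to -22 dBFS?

13 dB

The peak compresses to -36 + 4/4 = -35 dBFS.
To reach -22 dBFS requires -22 − (-35) = 13 dB of make-up.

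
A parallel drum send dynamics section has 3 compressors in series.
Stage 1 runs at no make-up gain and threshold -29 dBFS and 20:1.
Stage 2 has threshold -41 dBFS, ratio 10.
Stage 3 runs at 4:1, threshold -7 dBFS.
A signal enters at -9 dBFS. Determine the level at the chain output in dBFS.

Stage 1: 20 dB above -29 dBFS, reduced 20:1 to 1 dB above → -28 dBFS.
Stage 2: 13 dB above -41 dBFS, reduced 10:1 to 1.3 dB above → -39.7 dBFS.
Stage 3: -39.7 dBFS is at or below the -7 dBFS threshold — no compression; output -39.7 dBFS.

-39.7 dBFS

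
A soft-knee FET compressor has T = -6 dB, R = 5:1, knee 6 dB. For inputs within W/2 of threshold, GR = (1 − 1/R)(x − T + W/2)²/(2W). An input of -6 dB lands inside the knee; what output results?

x − T + W/2 = -6 − (-6) + 3 = 3.
GR = (1 − 1/5) × 3² / 12 = 0.8 × 9 / 12 = 0.6 dB.
Output = -6 − 0.6 = -6.6 dB.

-6.6 dB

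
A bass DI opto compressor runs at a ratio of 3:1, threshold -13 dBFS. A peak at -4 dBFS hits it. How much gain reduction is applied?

6 dB

Overshoot = -4 − (-13) = 9 dB.
A 3:1 ratio leaves 3 dB of that excess.
So the signal is attenuated by 9 − 3 = 6 dB.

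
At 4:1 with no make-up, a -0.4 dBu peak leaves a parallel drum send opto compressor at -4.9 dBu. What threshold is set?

-6.4 dBu

Gain reduction = -0.4 − (-4.9) = 4.5 dB; output overshoot = GR / (R − 1) = 4.5 / 3 = 1.5 dB.
Threshold = output − output overshoot = -4.9 − 1.5 = -6.4 dBu.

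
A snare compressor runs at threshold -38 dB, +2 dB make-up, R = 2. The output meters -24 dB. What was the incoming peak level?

Before make-up, the level was -24 − 2 = -26 dB.
Post-compression overshoot = -26 − (-38) = 12 dB.
Input overshoot = R × output overshoot = 24 dB → input = -38 + 24 = -14 dB.

-14 dB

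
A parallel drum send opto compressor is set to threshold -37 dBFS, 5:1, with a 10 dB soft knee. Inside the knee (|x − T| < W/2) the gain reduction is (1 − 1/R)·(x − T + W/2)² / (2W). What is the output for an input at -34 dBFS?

x − T + W/2 = -34 − (-37) + 5 = 8.
GR = (1 − 1/5) × 8² / 20 = 0.8 × 64 / 20 = 2.56 dB.
Output = -34 − 2.56 = -36.56 dBFS.

-36.56 dBFS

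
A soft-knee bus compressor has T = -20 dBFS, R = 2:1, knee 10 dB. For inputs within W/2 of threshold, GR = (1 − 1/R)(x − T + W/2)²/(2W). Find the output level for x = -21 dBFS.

-21.4 dBFS

x − T + W/2 = -21 − (-20) + 5 = 4.
GR = (1 − 1/2) × 4² / 20 = 0.5 × 16 / 20 = 0.4 dB.
Output = -21 − 0.4 = -21.4 dBFS.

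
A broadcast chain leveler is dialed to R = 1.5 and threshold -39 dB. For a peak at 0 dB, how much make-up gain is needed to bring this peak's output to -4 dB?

Overshoot 39 dB → 39/1.5 = 26 dB after compression, so the compressed level is -39 + 26 = -13 dB.
Make-up = target − compressed = -4 − (-13) = 9 dB.

9 dB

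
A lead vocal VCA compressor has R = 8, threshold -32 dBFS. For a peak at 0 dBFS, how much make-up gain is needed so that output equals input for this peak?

28 dB

The peak compresses to -32 + 32/8 = -28 dBFS.
To reach 0 dBFS requires 0 − (-28) = 28 dB of make-up.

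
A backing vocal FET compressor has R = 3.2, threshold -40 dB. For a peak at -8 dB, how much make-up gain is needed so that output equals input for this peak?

The peak compresses to -40 + 32/3.2 = -30 dB.
To reach -8 dB requires -8 − (-30) = 22 dB of make-up.

22 dB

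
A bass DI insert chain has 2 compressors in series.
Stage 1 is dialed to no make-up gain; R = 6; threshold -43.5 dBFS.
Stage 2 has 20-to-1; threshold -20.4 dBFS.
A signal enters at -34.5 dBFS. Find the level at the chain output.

Stage 1: -34.5 dBFS is 9 dB over -43.5 dBFS; at 6:1 that becomes 1.5 dB over, giving -42 dBFS.
Stage 2: below threshold (-42 ≤ -20.4); passes unchanged; output -42 dBFS.

-42 dBFS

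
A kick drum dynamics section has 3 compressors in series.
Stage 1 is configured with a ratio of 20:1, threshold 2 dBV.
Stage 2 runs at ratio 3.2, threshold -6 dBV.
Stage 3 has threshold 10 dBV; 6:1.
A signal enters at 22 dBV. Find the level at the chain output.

Stage 1: 20 dB above 2 dBV, reduced 20:1 to 1 dB above → 3 dBV.
Stage 2: overshoot 9 dB → 9/3.2 = 2.8125 dB → -3.1875 dBV.
Stage 3: below threshold (-3.1875 ≤ 10); passes unchanged; output -3.1875 dBV.

-3.1875 dBV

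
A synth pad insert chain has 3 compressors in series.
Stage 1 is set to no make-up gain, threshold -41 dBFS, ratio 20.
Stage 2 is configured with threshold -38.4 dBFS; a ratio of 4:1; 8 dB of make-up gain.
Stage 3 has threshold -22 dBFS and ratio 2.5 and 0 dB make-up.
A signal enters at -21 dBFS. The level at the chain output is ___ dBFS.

-32 dBFS

Stage 1: 20 dB above -41 dBFS, reduced 20:1 to 1 dB above → -40 dBFS.
Stage 2: -40 dBFS is at or below the -38.4 dBFS threshold — no compression; make-up brings it to -32 dBFS.
Stage 3: -32 dBFS is at or below the -22 dBFS threshold — no compression; output -32 dBFS.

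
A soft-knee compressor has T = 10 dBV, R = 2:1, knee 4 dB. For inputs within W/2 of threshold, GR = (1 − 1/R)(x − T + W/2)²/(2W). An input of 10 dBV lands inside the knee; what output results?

9.75 dBV

x − T + W/2 = 10 − 10 + 2 = 2.
GR = (1 − 1/2) × 2² / 8 = 0.5 × 4 / 8 = 0.25 dB.
Output = 10 − 0.25 = 9.75 dBV.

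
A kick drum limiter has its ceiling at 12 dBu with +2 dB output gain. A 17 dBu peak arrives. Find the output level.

14 dBu

A brickwall limiter is an ∞:1 compressor: any input above the ceiling is clamped to 12 dBu.
Output gain then adds 2 dB: 12 + 2 = 14 dBu.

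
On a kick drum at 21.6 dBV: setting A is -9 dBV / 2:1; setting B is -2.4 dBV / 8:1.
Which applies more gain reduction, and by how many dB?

A: 30.6 dB over, compressed to 15.3 dB over, so 15.3 dB of GR.
B: 24 dB over, compressed to 3 dB over, so 21 dB of GR.
B applies 5.7 dB more gain reduction.

B, by 5.7 dB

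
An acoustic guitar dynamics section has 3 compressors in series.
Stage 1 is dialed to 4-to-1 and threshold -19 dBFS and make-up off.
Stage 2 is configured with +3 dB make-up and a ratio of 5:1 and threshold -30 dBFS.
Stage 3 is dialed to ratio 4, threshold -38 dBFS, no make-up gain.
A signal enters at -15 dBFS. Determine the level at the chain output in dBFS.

-34.65 dBFS

Stage 1: -15 dBFS is 4 dB over -19 dBFS; at 4:1 that becomes 1 dB over, giving -18 dBFS.
Stage 2: -18 dBFS is 12 dB over -30 dBFS; at 5:1 that becomes 2.4 dB over, giving -27.6 dBFS; +3 dB make-up → -24.6 dBFS.
Stage 3: -24.6 dBFS is 13.4 dB over -38 dBFS; at 4:1 that becomes 3.35 dB over, giving -34.65 dBFS.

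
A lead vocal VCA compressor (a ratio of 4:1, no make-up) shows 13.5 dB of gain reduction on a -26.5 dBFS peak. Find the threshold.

Let T be the threshold. Output overshoot = (input overshoot)/R, so -40 − T = (-26.5 − T)/4.
4·(-40 − T) = -26.5 − T → 3·T = -160 − (-26.5) = -133.5.
T = -133.5/3 = -44.5 dBFS.

-44.5 dBFS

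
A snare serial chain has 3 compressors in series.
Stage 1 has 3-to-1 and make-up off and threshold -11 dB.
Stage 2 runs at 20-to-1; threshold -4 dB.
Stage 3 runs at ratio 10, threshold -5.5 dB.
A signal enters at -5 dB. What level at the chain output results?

Stage 1: 6 dB above -11 dB, reduced 3:1 to 2 dB above → -9 dB.
Stage 2: below threshold (-9 ≤ -4); passes unchanged; output -9 dB.
Stage 3: below threshold (-9 ≤ -5.5); passes unchanged; output -9 dB.

-9 dB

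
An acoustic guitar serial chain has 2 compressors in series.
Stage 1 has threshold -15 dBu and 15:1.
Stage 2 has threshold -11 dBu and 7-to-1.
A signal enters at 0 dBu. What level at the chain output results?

Stage 1: overshoot 15 dB → 15/15 = 1 dB → -14 dBu.
Stage 2: -14 dBu ≤ -11 dBu, so stage 2 doesn't engage; output -14 dBu.

-14 dBu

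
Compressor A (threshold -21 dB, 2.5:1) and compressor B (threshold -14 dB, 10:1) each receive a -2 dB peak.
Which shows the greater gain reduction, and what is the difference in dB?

A, by 0.6 dB

A: 19 dB over, compressed to 7.6 dB over, so 11.4 dB of GR.
B: 12 dB over, compressed to 1.2 dB over, so 10.8 dB of GR.
Difference: 0.6 dB in favour of A.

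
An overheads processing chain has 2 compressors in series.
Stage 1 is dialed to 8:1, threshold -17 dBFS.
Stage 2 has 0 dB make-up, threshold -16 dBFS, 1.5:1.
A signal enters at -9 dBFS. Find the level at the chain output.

-16 dBFS

Stage 1: overshoot 8 dB → 8/8 = 1 dB → -16 dBFS.
Stage 2: -16 dBFS is at or below the -16 dBFS threshold — no compression; output -16 dBFS.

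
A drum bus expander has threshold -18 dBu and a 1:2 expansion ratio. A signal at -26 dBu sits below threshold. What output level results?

-34 dBu

Below threshold, a 1:2 expander applies gain = (2−1)×(T − x) of attenuation.
(2−1) × 8 = 8 dB, so output = -26 − 8 = -34 dBu.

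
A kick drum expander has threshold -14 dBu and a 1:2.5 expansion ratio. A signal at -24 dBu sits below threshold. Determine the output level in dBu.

-39 dBu

Undershoot = (-14) − (-24) = 10 dB.
At 1:2.5, that expands to 25 dB under threshold.
Output = -14 − 25 = -39 dBu.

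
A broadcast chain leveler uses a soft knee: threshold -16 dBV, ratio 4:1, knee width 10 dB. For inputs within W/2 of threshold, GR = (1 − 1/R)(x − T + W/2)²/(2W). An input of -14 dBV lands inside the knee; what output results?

-15.8375 dBV

x − T + W/2 = -14 − (-16) + 5 = 7.
GR = (1 − 1/4) × 7² / 20 = 0.75 × 49 / 20 = 1.8375 dB.
Output = -14 − 1.8375 = -15.8375 dBV.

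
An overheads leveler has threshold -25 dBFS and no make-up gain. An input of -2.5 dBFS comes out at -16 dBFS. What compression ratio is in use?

Input overshoot = -2.5 − (-25) = 22.5 dB; output overshoot = -16 − (-25) = 9 dB.
Ratio = 22.5 / 9 = 2.5.

2.5:1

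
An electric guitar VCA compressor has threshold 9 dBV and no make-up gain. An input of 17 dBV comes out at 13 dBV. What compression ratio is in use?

Input overshoot = 17 − 9 = 8 dB; output overshoot = 13 − 9 = 4 dB.
Ratio = 8 / 4 = 2.

2:1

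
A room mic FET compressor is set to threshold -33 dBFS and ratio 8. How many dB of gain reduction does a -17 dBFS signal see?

14 dB

Overshoot = -17 − (-33) = 16 dB.
At 8:1, output sits 16/8 = 2 dB above threshold.
Gain reduction = 16 − 2 = 14 dB.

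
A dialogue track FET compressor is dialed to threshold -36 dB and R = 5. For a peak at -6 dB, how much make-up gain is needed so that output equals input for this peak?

The peak compresses to -36 + 30/5 = -30 dB.
To reach -6 dB requires -6 − (-30) = 24 dB of make-up.

24 dB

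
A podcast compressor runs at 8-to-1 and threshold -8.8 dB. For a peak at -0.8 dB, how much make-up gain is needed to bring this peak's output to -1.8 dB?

The peak compresses to -8.8 + 8/8 = -7.8 dB.
To reach -1.8 dB requires -1.8 − (-7.8) = 6 dB of make-up.

6 dB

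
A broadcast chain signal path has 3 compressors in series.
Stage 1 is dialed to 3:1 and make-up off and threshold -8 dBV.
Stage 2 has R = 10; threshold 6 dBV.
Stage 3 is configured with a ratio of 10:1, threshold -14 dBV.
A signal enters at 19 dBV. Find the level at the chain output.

-12.5 dBV

Stage 1: 27 dB above -8 dBV, reduced 3:1 to 9 dB above → 1 dBV.
Stage 2: below threshold (1 ≤ 6); passes unchanged; output 1 dBV.
Stage 3: 15 dB above -14 dBV, reduced 10:1 to 1.5 dB above → -12.5 dBV.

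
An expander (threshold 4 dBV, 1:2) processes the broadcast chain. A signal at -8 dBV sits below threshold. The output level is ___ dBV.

Undershoot = 4 − (-8) = 12 dB.
At 1:2, that expands to 24 dB under threshold.
Output = 4 − 24 = -20 dBV.

-20 dBV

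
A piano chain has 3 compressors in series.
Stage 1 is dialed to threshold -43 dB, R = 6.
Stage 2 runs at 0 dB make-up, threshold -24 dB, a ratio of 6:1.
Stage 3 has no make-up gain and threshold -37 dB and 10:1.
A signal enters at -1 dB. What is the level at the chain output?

-36.9 dB

Stage 1: 42 dB above -43 dB, reduced 6:1 to 7 dB above → -36 dB.
Stage 2: -36 dB ≤ -24 dB, so stage 2 doesn't engage; output -36 dB.
Stage 3: overshoot 1 dB → 1/10 = 0.1 dB → -36.9 dB.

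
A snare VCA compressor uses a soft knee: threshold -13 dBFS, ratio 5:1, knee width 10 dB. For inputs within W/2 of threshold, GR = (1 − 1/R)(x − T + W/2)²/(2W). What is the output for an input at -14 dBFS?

-14.64 dBFS

x − T + W/2 = -14 − (-13) + 5 = 4.
GR = (1 − 1/5) × 4² / 20 = 0.8 × 16 / 20 = 0.64 dB.
Output = -14 − 0.64 = -14.64 dBFS.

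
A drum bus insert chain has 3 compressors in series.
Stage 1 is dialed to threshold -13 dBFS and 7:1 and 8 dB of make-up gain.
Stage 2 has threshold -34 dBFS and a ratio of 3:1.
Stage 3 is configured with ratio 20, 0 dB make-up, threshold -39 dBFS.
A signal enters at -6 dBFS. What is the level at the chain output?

Stage 1: overshoot 7 dB → 7/7 = 1 dB → -12 dBFS; +8 dB make-up → -4 dBFS.
Stage 2: -4 dBFS is 30 dB over -34 dBFS; at 3:1 that becomes 10 dB over, giving -24 dBFS.
Stage 3: -24 dBFS is 15 dB over -39 dBFS; at 20:1 that becomes 0.75 dB over, giving -38.25 dBFS.

-38.25 dBFS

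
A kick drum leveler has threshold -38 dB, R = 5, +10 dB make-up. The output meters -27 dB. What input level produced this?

-33 dB

Before make-up, the level was -27 − 10 = -37 dB.
Post-compression overshoot = -37 − (-38) = 1 dB.
Before 5:1 compression the overshoot was 1 × 5 = 5 dB, so input = -38 + 5 = -33 dB.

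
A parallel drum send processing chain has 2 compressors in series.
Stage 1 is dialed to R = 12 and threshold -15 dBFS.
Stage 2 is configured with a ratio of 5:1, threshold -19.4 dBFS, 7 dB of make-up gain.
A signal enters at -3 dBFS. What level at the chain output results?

Stage 1: -3 dBFS is 12 dB over -15 dBFS; at 12:1 that becomes 1 dB over, giving -14 dBFS.
Stage 2: 5.4 dB above -19.4 dBFS, reduced 5:1 to 1.08 dB above → -18.32 dBFS; +7 dB make-up → -11.32 dBFS.

-11.32 dBFS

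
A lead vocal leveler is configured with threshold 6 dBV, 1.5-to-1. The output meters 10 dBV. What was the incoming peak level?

12 dBV

Post-compression overshoot = 10 − 6 = 4 dB.
Undo the ratio: input overshoot = 4 × 1.5 = 6 dB, giving input = 12 dBV.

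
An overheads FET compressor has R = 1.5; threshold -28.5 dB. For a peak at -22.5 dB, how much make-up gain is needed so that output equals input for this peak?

2 dB

Without make-up, output = threshold + overshoot/1.5 = -28.5 + 4 = -24.5 dB.
Gap to target: 2 dB.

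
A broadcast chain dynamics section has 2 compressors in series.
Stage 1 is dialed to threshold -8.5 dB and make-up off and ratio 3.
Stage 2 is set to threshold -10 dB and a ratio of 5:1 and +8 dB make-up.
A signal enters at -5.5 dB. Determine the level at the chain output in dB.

Stage 1: overshoot 3 dB → 3/3 = 1 dB → -7.5 dB.
Stage 2: -7.5 dB is 2.5 dB over -10 dB; at 5:1 that becomes 0.5 dB over, giving -9.5 dB; +8 dB make-up → -1.5 dB.

-1.5 dB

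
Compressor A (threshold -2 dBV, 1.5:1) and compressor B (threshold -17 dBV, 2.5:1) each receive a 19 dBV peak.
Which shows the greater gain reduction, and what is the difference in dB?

A: overshoot 21 dB → output overshoot 14 dB → GR 7 dB.
B: overshoot 36 dB → output overshoot 14.4 dB → GR 21.6 dB.
Difference: 14.6 dB in favour of B.

B, by 14.6 dB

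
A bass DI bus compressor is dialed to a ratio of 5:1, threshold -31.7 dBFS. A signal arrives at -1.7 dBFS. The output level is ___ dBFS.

-25.7 dBFS

Overshoot: -1.7 − (-31.7) = 30 dB.
5:1 compression reduces that to 30/5 = 6 dB over.
Output = -31.7 + 6 = -25.7 dBFS.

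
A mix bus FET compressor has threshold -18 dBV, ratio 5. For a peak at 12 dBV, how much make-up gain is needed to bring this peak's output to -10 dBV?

Without make-up, output = threshold + overshoot/5 = -18 + 6 = -12 dBV.
Gap to target: 2 dB.

2 dB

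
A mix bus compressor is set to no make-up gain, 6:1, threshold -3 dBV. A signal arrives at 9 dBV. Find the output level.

-1 dBV

The input is 12 dB above the -3 dBV threshold.
At 6:1 the overshoot is divided by 6, leaving 2 dB above threshold.
That puts the output at -1 dBV.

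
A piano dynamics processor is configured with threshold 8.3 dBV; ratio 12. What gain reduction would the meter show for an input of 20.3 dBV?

11 dB

Overshoot = 20.3 − 8.3 = 12 dB.
At 12:1, output sits 12/12 = 1 dB above threshold.
So the signal is attenuated by 12 − 1 = 11 dB.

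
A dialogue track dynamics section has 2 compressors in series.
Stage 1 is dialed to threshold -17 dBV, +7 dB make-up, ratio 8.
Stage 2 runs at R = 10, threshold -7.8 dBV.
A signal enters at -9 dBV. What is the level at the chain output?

Stage 1: -9 dBV is 8 dB over -17 dBV; at 8:1 that becomes 1 dB over, giving -16 dBV; +7 dB make-up → -9 dBV.
Stage 2: below threshold (-9 ≤ -7.8); passes unchanged; output -9 dBV.

-9 dBV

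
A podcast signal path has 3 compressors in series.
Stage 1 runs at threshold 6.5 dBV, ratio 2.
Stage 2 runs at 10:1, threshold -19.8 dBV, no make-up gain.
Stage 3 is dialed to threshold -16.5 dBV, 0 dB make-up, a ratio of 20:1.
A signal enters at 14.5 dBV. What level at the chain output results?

-16.77 dBV

Stage 1: 8 dB above 6.5 dBV, reduced 2:1 to 4 dB above → 10.5 dBV.
Stage 2: 30.3 dB above -19.8 dBV, reduced 10:1 to 3.03 dB above → -16.77 dBV.
Stage 3: -16.77 dBV is at or below the -16.5 dBV threshold — no compression; output -16.77 dBV.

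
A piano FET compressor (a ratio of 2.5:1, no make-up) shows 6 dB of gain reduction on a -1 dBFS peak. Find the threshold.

Input is 10 dB above T (since output overshoot × R = input overshoot: (-7 − T)·2.5 = -1 − T gives T = -11 dBFS).
Check: -11 + (-1 − (-11))/2.5 = -11 + 4 = -7 dBFS. ✓

-11 dBFS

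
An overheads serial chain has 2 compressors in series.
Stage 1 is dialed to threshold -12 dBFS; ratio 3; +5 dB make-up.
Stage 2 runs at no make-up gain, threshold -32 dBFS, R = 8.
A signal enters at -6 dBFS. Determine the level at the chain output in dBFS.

-28.625 dBFS

Stage 1: 6 dB above -12 dBFS, reduced 3:1 to 2 dB above → -10 dBFS; +5 dB make-up → -5 dBFS.
Stage 2: -5 dBFS is 27 dB over -32 dBFS; at 8:1 that becomes 3.375 dB over, giving -28.625 dBFS.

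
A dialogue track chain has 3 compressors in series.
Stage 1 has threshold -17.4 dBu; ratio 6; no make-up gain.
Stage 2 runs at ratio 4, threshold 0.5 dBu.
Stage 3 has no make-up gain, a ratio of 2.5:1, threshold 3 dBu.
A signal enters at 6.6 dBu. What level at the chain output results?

-13.4 dBu

Stage 1: overshoot 24 dB → 24/6 = 4 dB → -13.4 dBu.
Stage 2: below threshold (-13.4 ≤ 0.5); passes unchanged; output -13.4 dBu.
Stage 3: -13.4 dBu is at or below the 3 dBu threshold — no compression; output -13.4 dBu.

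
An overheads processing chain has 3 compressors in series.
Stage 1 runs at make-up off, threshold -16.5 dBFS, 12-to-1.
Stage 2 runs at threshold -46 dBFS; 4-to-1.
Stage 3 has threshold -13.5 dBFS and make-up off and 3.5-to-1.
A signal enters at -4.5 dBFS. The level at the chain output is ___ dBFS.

-38.375 dBFS

Stage 1: 12 dB above -16.5 dBFS, reduced 12:1 to 1 dB above → -15.5 dBFS.
Stage 2: overshoot 30.5 dB → 30.5/4 = 7.625 dB → -38.375 dBFS.
Stage 3: -38.375 dBFS ≤ -13.5 dBFS, so stage 3 doesn't engage; output -38.375 dBFS.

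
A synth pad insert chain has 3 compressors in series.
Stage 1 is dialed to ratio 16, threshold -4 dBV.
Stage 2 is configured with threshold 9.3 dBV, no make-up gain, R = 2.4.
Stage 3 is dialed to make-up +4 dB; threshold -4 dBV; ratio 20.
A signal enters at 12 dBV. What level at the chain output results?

Stage 1: 16 dB above -4 dBV, reduced 16:1 to 1 dB above → -3 dBV.
Stage 2: below threshold (-3 ≤ 9.3); passes unchanged; output -3 dBV.
Stage 3: 1 dB above -4 dBV, reduced 20:1 to 0.05 dB above → -3.95 dBV; +4 dB make-up → 0.05 dBV.

0.05 dBV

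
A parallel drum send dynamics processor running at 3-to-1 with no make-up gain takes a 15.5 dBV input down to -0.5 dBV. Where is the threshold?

-8.5 dBV

Gain reduction = 15.5 − (-0.5) = 16 dB; output overshoot = GR / (R − 1) = 16 / 2 = 8 dB.
Threshold = output − output overshoot = -0.5 − 8 = -8.5 dBV.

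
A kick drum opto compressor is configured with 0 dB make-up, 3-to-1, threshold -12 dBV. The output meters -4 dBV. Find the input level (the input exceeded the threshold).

That's 8 dB above the -12 dBV threshold.
Input overshoot = R × output overshoot = 24 dB → input = -12 + 24 = 12 dBV.

12 dBV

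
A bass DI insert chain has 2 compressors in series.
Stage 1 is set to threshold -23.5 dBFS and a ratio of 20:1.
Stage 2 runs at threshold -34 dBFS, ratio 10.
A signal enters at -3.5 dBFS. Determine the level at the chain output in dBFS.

Stage 1: 20 dB above -23.5 dBFS, reduced 20:1 to 1 dB above → -22.5 dBFS.
Stage 2: -22.5 dBFS is 11.5 dB over -34 dBFS; at 10:1 that becomes 1.15 dB over, giving -32.85 dBFS.

-32.85 dBFS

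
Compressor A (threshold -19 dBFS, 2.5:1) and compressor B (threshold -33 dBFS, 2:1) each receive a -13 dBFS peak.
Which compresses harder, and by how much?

A: GR = 6 − 6/2.5 = 3.6 dB.
B: GR = 20 − 20/2 = 10 dB.
B applies 6.4 dB more gain reduction.

B, by 6.4 dB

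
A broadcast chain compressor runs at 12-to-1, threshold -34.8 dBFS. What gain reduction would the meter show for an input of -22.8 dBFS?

11 dB

-22.8 dBFS exceeds the threshold by 12 dB.
A 12:1 ratio leaves 1 dB of that excess.
Gain reduction = 12 − 1 = 11 dB.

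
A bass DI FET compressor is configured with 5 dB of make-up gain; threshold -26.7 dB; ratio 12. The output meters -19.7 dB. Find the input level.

Remove make-up: -19.7 − 5 = -24.7 dB.
The compressed level sits -24.7 − (-26.7) = 2 dB over threshold.
Input overshoot = R × output overshoot = 24 dB → input = -26.7 + 24 = -2.7 dB.

-2.7 dB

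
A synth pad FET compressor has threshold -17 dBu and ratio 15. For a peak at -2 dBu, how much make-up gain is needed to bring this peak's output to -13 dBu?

The peak compresses to -17 + 15/15 = -16 dBu.
To reach -13 dBu requires -13 − (-16) = 3 dB of make-up.

3 dB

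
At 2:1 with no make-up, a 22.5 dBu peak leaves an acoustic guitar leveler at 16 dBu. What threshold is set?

9.5 dBu

Input is 13 dB above T (since output overshoot × R = input overshoot: (16 − T)·2 = 22.5 − T gives T = 9.5 dBu).
Check: 9.5 + (22.5 − 9.5)/2 = 9.5 + 6.5 = 16 dBu. ✓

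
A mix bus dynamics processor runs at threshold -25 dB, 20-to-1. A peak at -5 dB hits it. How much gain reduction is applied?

-5 dB exceeds the threshold by 20 dB.
A 20:1 ratio leaves 1 dB of that excess.
GR = overshoot in − overshoot out = 20 − 1 = 19 dB.

19 dB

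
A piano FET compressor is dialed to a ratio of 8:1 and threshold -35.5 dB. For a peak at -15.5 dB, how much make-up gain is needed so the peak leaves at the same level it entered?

17.5 dB

The peak compresses to -35.5 + 20/8 = -33 dB.
To reach -15.5 dB requires -15.5 − (-33) = 17.5 dB of make-up.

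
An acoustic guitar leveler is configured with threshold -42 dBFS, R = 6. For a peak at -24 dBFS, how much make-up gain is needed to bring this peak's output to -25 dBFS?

Overshoot 18 dB → 18/6 = 3 dB after compression, so the compressed level is -42 + 3 = -39 dBFS.
Make-up = target − compressed = -25 − (-39) = 14 dB.

14 dB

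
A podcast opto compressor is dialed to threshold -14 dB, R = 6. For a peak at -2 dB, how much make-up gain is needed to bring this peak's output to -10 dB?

The peak compresses to -14 + 12/6 = -12 dB.
To reach -10 dB requires -10 − (-12) = 2 dB of make-up.

2 dB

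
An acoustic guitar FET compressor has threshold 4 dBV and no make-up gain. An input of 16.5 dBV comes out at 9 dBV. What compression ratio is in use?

Input overshoot = 16.5 − 4 = 12.5 dB; output overshoot = 9 − 4 = 5 dB.
Ratio = 12.5 / 5 = 2.5.

2.5:1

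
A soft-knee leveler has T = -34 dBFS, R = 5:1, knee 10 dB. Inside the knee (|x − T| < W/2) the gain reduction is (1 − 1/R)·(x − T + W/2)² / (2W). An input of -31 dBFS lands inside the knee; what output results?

-33.56 dBFS

x − T + W/2 = -31 − (-34) + 5 = 8.
GR = (1 − 1/5) × 8² / 20 = 0.8 × 64 / 20 = 2.56 dB.
Output = -31 − 2.56 = -33.56 dBFS.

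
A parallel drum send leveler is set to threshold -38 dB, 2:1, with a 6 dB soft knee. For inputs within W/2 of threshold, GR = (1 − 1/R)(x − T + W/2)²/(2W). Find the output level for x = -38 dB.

x − T + W/2 = -38 − (-38) + 3 = 3.
GR = (1 − 1/2) × 3² / 12 = 0.5 × 9 / 12 = 0.375 dB.
Output = -38 − 0.375 = -38.375 dB.

-38.375 dB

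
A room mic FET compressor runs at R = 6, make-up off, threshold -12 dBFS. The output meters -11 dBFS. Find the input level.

-6 dBFS

That's 1 dB above the -12 dBFS threshold.
Input overshoot = R × output overshoot = 6 dB → input = -12 + 6 = -6 dBFS.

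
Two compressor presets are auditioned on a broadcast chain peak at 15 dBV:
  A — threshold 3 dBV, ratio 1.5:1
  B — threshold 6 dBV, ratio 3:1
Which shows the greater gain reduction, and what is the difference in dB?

B, by 2 dB

A: GR = 12 − 12/1.5 = 4 dB.
B: GR = 9 − 9/3 = 6 dB.
B applies 2 dB more gain reduction.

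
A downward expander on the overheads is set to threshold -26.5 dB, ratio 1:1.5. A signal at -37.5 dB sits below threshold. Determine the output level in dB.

-43 dB

The input is 11 dB below the -26.5 dB threshold.
A 1:1.5 expander multiplies undershoot by 1.5: 11 × 1.5 = 16.5 dB below threshold.
Output = -26.5 − 16.5 = -43 dB.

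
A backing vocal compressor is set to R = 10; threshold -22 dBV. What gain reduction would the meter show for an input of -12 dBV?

9 dB

-12 dBV exceeds the threshold by 10 dB.
At 10:1, output sits 10/10 = 1 dB above threshold.
So the signal is attenuated by 10 − 1 = 9 dB.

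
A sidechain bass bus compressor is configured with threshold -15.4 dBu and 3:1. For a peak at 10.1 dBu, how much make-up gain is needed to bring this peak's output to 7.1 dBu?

The peak compresses to -15.4 + 25.5/3 = -6.9 dBu.
To reach 7.1 dBu requires 7.1 − (-6.9) = 14 dB of make-up.

14 dB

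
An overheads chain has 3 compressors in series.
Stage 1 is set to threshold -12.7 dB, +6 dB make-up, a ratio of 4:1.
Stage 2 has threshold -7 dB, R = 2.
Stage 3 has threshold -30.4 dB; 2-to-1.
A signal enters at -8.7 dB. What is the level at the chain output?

-18.375 dB

Stage 1: -8.7 dB is 4 dB over -12.7 dB; at 4:1 that becomes 1 dB over, giving -11.7 dB; +6 dB make-up → -5.7 dB.
Stage 2: overshoot 1.3 dB → 1.3/2 = 0.65 dB → -6.35 dB.
Stage 3: 24.05 dB above -30.4 dB, reduced 2:1 to 12.025 dB above → -18.375 dB.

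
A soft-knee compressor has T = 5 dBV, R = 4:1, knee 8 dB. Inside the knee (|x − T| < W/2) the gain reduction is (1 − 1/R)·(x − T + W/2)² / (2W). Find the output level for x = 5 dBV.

4.25 dBV

x − T + W/2 = 5 − 5 + 4 = 4.
GR = (1 − 1/4) × 4² / 16 = 0.75 × 16 / 16 = 0.75 dB.
Output = 5 − 0.75 = 4.25 dBV.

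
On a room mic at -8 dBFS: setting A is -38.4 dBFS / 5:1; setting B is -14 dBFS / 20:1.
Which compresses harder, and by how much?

A: overshoot 30.4 dB → output overshoot 6.08 dB → GR 24.32 dB.
B: overshoot 6 dB → output overshoot 0.3 dB → GR 5.7 dB.
Difference: 18.62 dB in favour of A.

A, by 18.62 dB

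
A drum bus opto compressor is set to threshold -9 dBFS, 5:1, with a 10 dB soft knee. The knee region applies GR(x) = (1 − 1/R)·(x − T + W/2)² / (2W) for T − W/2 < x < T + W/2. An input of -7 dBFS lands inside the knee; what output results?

x − T + W/2 = -7 − (-9) + 5 = 7.
GR = (1 − 1/5) × 7² / 20 = 0.8 × 49 / 20 = 1.96 dB.
Output = -7 − 1.96 = -8.96 dBFS.

-8.96 dBFS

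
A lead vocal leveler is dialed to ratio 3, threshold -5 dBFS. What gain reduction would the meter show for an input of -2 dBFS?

2 dB

-2 dBFS exceeds the threshold by 3 dB.
A 3:1 ratio leaves 1 dB of that excess.
GR = overshoot in − overshoot out = 3 − 1 = 2 dB.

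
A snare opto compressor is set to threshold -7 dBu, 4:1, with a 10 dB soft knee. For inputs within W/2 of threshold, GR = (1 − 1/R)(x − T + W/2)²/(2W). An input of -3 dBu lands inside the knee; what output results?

x − T + W/2 = -3 − (-7) + 5 = 9.
GR = (1 − 1/4) × 9² / 20 = 0.75 × 81 / 20 = 3.0375 dB.
Output = -3 − 3.0375 = -6.0375 dBu.

-6.0375 dBu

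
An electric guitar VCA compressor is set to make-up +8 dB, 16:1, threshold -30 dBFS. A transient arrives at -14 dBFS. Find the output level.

-21 dBFS

Overshoot: -14 − (-30) = 16 dB.
The 16 dB excess becomes 1 dB after 16:1 reduction.
That puts the output at -29 dBFS; make-up adds 8 dB, giving -21 dBFS.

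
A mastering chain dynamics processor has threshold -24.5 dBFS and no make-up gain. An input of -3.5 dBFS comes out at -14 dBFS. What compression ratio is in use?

Input overshoot = -3.5 − (-24.5) = 21 dB; output overshoot = -14 − (-24.5) = 10.5 dB.
Ratio = 21 / 10.5 = 2.

2:1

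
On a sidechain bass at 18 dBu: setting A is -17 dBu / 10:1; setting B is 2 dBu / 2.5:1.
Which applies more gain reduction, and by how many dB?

A, by 21.9 dB

A: 35 dB over, compressed to 3.5 dB over, so 31.5 dB of GR.
B: 16 dB over, compressed to 6.4 dB over, so 9.6 dB of GR.
Difference: 21.9 dB in favour of A.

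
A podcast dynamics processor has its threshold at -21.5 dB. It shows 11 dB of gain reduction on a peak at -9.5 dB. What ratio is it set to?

12:1

Input overshoot = -9.5 − (-21.5) = 12 dB.
Output overshoot = 12 − 11 = 1 dB.
Ratio = input overshoot / output overshoot = 12 / 1 = 12.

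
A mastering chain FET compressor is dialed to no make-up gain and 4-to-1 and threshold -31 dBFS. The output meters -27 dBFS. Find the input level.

That's 4 dB above the -31 dBFS threshold.
Input overshoot = R × output overshoot = 16 dB → input = -31 + 16 = -15 dBFS.

-15 dBFS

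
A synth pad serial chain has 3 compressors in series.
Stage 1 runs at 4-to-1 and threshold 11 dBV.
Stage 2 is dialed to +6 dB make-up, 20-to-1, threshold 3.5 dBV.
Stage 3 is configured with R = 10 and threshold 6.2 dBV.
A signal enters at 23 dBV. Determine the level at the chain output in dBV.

6.5825 dBV

Stage 1: 23 dBV is 12 dB over 11 dBV; at 4:1 that becomes 3 dB over, giving 14 dBV.
Stage 2: 10.5 dB above 3.5 dBV, reduced 20:1 to 0.525 dB above → 4.025 dBV; +6 dB make-up → 10.025 dBV.
Stage 3: overshoot 3.825 dB → 3.825/10 = 0.3825 dB → 6.5825 dBV.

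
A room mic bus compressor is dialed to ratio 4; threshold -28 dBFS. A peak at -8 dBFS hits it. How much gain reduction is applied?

15 dB

Overshoot = -8 − (-28) = 20 dB.
A 4:1 ratio leaves 5 dB of that excess.
So the signal is attenuated by 20 − 5 = 15 dB.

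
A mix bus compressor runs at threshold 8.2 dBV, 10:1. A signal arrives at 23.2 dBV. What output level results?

Overshoot: 23.2 − 8.2 = 15 dB.
10:1 compression reduces that to 15/10 = 1.5 dB over.
Output = 8.2 + 1.5 = 9.7 dBV.

9.7 dBV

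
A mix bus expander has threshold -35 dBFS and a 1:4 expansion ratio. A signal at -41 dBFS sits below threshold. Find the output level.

Below threshold, a 1:4 expander applies gain = (4−1)×(T − x) of attenuation.
(4−1) × 6 = 18 dB, so output = -41 − 18 = -59 dBFS.

-59 dBFS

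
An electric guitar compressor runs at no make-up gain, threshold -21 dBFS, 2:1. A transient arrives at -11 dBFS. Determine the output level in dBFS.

-16 dBFS

The input is 10 dB above the -21 dBFS threshold.
The 10 dB excess becomes 5 dB after 2:1 reduction.
Output = -21 + 5 = -16 dBFS.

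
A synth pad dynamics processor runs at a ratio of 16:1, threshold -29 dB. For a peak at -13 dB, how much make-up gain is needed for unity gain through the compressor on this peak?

15 dB

The peak compresses to -29 + 16/16 = -28 dB.
To reach -13 dB requires -13 − (-28) = 15 dB of make-up.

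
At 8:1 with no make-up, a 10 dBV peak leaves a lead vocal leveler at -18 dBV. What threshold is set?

-22 dBV

Gain reduction = 10 − (-18) = 28 dB; output overshoot = GR / (R − 1) = 28 / 7 = 4 dB.
Threshold = output − output overshoot = -18 − 4 = -22 dBV.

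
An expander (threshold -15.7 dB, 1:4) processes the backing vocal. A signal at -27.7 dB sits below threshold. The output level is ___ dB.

-63.7 dB

Undershoot = (-15.7) − (-27.7) = 12 dB.
At 1:4, that expands to 48 dB under threshold.
Output = -15.7 − 48 = -63.7 dB.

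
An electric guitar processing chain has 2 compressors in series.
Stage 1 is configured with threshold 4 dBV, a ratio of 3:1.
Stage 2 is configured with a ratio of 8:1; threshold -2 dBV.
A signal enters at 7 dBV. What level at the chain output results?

Stage 1: 7 dBV is 3 dB over 4 dBV; at 3:1 that becomes 1 dB over, giving 5 dBV.
Stage 2: 5 dBV is 7 dB over -2 dBV; at 8:1 that becomes 0.875 dB over, giving -1.125 dBV.

-1.125 dBV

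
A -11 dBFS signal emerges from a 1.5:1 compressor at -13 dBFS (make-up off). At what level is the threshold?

-17 dBFS

Input is 6 dB above T (since output overshoot × R = input overshoot: (-13 − T)·1.5 = -11 − T gives T = -17 dBFS).
Check: -17 + (-11 − (-17))/1.5 = -17 + 4 = -13 dBFS. ✓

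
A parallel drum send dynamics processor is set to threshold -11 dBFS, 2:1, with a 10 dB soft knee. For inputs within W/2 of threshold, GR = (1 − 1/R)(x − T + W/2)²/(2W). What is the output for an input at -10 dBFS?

x − T + W/2 = -10 − (-11) + 5 = 6.
GR = (1 − 1/2) × 6² / 20 = 0.5 × 36 / 20 = 0.9 dB.
Output = -10 − 0.9 = -10.9 dBFS.

-10.9 dBFS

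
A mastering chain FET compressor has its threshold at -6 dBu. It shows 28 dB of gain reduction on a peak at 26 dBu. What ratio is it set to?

8:1

Input overshoot = 26 − (-6) = 32 dB.
Output overshoot = 32 − 28 = 4 dB.
Ratio = input overshoot / output overshoot = 32 / 4 = 8.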